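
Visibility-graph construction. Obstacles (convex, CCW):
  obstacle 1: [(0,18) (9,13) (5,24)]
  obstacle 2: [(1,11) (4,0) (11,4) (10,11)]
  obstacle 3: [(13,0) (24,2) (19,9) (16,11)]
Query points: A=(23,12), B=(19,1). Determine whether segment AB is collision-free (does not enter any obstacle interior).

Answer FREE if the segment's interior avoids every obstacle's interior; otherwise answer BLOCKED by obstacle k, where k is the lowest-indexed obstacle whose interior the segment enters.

BLOCKED by obstacle 3

Obstacle 1 [(0,18) (9,13) (5,24)]:
  edge (0,18)–(9,13): clear
  edge (9,13)–(5,24): clear
  edge (5,24)–(0,18): clear
  midpoint (21,13/2) outside
  → clear
Obstacle 2 [(1,11) (4,0) (11,4) (10,11)]:
  edge (1,11)–(4,0): clear
  edge (4,0)–(11,4): clear
  edge (11,4)–(10,11): clear
  edge (10,11)–(1,11): clear
  midpoint (21,13/2) outside
  → clear
Obstacle 3 [(13,0) (24,2) (19,9) (16,11)]:
  edge (13,0)–(24,2): crosses AB
  edge (24,2)–(19,9): crosses AB
  edge (19,9)–(16,11): clear
  edge (16,11)–(13,0): clear
  → BLOCKED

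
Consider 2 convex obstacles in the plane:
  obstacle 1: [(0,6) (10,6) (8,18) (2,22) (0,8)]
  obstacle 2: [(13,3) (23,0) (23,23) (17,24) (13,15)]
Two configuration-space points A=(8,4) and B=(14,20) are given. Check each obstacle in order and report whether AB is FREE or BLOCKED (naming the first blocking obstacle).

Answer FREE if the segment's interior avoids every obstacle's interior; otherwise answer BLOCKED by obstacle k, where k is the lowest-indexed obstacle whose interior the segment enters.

BLOCKED by obstacle 1

Obstacle 1 [(0,6) (10,6) (8,18) (2,22) (0,8)]:
  edge (0,6)–(10,6): crosses AB
  edge (10,6)–(8,18): crosses AB
  edge (8,18)–(2,22): clear
  edge (2,22)–(0,8): clear
  edge (0,8)–(0,6): clear
  → BLOCKED
Obstacle 2 [(13,3) (23,0) (23,23) (17,24) (13,15)]:
  edge (13,3)–(23,0): clear
  edge (23,0)–(23,23): clear
  edge (23,23)–(17,24): clear
  edge (17,24)–(13,15): clear
  edge (13,15)–(13,3): clear
  midpoint (11,12) outside
  → clear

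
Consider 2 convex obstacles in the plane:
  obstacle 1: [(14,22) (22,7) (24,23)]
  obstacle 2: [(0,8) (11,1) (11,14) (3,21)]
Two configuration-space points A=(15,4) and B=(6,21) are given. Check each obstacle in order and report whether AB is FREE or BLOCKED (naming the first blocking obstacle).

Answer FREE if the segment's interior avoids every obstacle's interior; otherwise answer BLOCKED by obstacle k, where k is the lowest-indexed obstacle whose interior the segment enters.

Obstacle 1 [(14,22) (22,7) (24,23)]:
  edge (14,22)–(22,7): clear
  edge (22,7)–(24,23): clear
  edge (24,23)–(14,22): clear
  midpoint (21/2,25/2) outside
  → clear
Obstacle 2 [(0,8) (11,1) (11,14) (3,21)]:
  edge (0,8)–(11,1): clear
  edge (11,1)–(11,14): crosses AB
  edge (11,14)–(3,21): crosses AB
  edge (3,21)–(0,8): clear
  → BLOCKED

BLOCKED by obstacle 2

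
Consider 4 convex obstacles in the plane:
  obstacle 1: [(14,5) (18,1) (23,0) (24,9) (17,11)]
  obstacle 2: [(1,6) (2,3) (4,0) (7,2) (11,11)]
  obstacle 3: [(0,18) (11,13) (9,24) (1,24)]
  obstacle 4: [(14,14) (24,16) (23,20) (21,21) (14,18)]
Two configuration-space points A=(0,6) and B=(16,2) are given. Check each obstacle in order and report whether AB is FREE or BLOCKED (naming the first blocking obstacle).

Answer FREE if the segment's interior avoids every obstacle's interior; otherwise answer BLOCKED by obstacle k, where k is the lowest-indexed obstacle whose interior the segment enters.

BLOCKED by obstacle 2

Obstacle 1 [(14,5) (18,1) (23,0) (24,9) (17,11)]:
  edge (14,5)–(18,1): clear
  edge (18,1)–(23,0): clear
  edge (23,0)–(24,9): clear
  edge (24,9)–(17,11): clear
  edge (17,11)–(14,5): clear
  midpoint (8,4) outside
  → clear
Obstacle 2 [(1,6) (2,3) (4,0) (7,2) (11,11)]:
  edge (1,6)–(2,3): crosses AB
  edge (2,3)–(4,0): clear
  edge (4,0)–(7,2): clear
  edge (7,2)–(11,11): crosses AB
  edge (11,11)–(1,6): clear
  → BLOCKED
Obstacle 3 [(0,18) (11,13) (9,24) (1,24)]:
  edge (0,18)–(11,13): clear
  edge (11,13)–(9,24): clear
  edge (9,24)–(1,24): clear
  edge (1,24)–(0,18): clear
  midpoint (8,4) outside
  → clear
Obstacle 4 [(14,14) (24,16) (23,20) (21,21) (14,18)]:
  edge (14,14)–(24,16): clear
  edge (24,16)–(23,20): clear
  edge (23,20)–(21,21): clear
  edge (21,21)–(14,18): clear
  edge (14,18)–(14,14): clear
  midpoint (8,4) outside
  → clear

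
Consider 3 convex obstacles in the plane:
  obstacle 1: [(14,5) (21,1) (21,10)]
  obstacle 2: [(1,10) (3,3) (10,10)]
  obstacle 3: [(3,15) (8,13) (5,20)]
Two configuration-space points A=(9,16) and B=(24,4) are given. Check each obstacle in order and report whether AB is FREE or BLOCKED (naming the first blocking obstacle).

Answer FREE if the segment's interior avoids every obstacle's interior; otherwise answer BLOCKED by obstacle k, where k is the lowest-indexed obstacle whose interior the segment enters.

BLOCKED by obstacle 1

Obstacle 1 [(14,5) (21,1) (21,10)]:
  edge (14,5)–(21,1): clear
  edge (21,1)–(21,10): crosses AB
  edge (21,10)–(14,5): crosses AB
  → BLOCKED
Obstacle 2 [(1,10) (3,3) (10,10)]:
  edge (1,10)–(3,3): clear
  edge (3,3)–(10,10): clear
  edge (10,10)–(1,10): clear
  midpoint (33/2,10) outside
  → clear
Obstacle 3 [(3,15) (8,13) (5,20)]:
  edge (3,15)–(8,13): clear
  edge (8,13)–(5,20): clear
  edge (5,20)–(3,15): clear
  midpoint (33/2,10) outside
  → clear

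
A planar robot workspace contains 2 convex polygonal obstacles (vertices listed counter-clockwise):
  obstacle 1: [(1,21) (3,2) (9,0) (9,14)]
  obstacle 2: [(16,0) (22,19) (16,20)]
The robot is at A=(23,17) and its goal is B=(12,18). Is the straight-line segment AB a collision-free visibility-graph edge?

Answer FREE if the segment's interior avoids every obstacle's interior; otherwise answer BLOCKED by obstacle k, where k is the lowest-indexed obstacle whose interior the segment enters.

BLOCKED by obstacle 2

Obstacle 1 [(1,21) (3,2) (9,0) (9,14)]:
  edge (1,21)–(3,2): clear
  edge (3,2)–(9,0): clear
  edge (9,0)–(9,14): clear
  edge (9,14)–(1,21): clear
  midpoint (35/2,35/2) outside
  → clear
Obstacle 2 [(16,0) (22,19) (16,20)]:
  edge (16,0)–(22,19): crosses AB
  edge (22,19)–(16,20): clear
  edge (16,20)–(16,0): crosses AB
  → BLOCKED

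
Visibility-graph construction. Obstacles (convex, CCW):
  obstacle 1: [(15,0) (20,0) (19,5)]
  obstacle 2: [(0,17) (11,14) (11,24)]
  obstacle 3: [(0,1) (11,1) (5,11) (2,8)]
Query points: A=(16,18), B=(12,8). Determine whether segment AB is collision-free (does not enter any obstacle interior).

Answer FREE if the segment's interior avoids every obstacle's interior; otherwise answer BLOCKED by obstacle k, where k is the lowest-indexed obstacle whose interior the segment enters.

FREE

Obstacle 1 [(15,0) (20,0) (19,5)]:
  edge (15,0)–(20,0): clear
  edge (20,0)–(19,5): clear
  edge (19,5)–(15,0): clear
  midpoint (14,13) outside
  → clear
Obstacle 2 [(0,17) (11,14) (11,24)]:
  edge (0,17)–(11,14): clear
  edge (11,14)–(11,24): clear
  edge (11,24)–(0,17): clear
  midpoint (14,13) outside
  → clear
Obstacle 3 [(0,1) (11,1) (5,11) (2,8)]:
  edge (0,1)–(11,1): clear
  edge (11,1)–(5,11): clear
  edge (5,11)–(2,8): clear
  edge (2,8)–(0,1): clear
  midpoint (14,13) outside
  → clear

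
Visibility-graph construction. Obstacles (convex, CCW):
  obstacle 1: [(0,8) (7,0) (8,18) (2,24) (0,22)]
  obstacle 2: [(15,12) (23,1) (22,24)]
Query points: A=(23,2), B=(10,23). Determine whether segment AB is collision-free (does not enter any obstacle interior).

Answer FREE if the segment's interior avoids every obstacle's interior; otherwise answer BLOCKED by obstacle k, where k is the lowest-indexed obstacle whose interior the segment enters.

BLOCKED by obstacle 2

Obstacle 1 [(0,8) (7,0) (8,18) (2,24) (0,22)]:
  edge (0,8)–(7,0): clear
  edge (7,0)–(8,18): clear
  edge (8,18)–(2,24): clear
  edge (2,24)–(0,22): clear
  edge (0,22)–(0,8): clear
  midpoint (33/2,25/2) outside
  → clear
Obstacle 2 [(15,12) (23,1) (22,24)]:
  edge (15,12)–(23,1): clear
  edge (23,1)–(22,24): crosses AB
  edge (22,24)–(15,12): crosses AB
  → BLOCKED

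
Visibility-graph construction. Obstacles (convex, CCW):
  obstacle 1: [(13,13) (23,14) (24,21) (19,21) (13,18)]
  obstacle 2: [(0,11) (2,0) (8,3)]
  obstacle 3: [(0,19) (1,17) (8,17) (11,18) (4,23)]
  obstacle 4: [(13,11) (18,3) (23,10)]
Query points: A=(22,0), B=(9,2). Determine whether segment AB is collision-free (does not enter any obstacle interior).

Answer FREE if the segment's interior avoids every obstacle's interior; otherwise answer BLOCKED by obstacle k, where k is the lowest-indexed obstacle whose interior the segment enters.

FREE

Obstacle 1 [(13,13) (23,14) (24,21) (19,21) (13,18)]:
  edge (13,13)–(23,14): clear
  edge (23,14)–(24,21): clear
  edge (24,21)–(19,21): clear
  edge (19,21)–(13,18): clear
  edge (13,18)–(13,13): clear
  midpoint (31/2,1) outside
  → clear
Obstacle 2 [(0,11) (2,0) (8,3)]:
  edge (0,11)–(2,0): clear
  edge (2,0)–(8,3): clear
  edge (8,3)–(0,11): clear
  midpoint (31/2,1) outside
  → clear
Obstacle 3 [(0,19) (1,17) (8,17) (11,18) (4,23)]:
  edge (0,19)–(1,17): clear
  edge (1,17)–(8,17): clear
  edge (8,17)–(11,18): clear
  edge (11,18)–(4,23): clear
  edge (4,23)–(0,19): clear
  midpoint (31/2,1) outside
  → clear
Obstacle 4 [(13,11) (18,3) (23,10)]:
  edge (13,11)–(18,3): clear
  edge (18,3)–(23,10): clear
  edge (23,10)–(13,11): clear
  midpoint (31/2,1) outside
  → clear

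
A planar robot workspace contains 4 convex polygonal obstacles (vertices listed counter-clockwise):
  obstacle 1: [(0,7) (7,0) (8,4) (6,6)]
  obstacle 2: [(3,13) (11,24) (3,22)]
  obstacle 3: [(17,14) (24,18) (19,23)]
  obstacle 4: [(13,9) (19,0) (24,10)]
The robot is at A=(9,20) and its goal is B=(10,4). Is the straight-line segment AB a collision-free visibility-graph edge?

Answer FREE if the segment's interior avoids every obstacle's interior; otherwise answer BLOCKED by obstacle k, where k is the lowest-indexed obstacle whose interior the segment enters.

Obstacle 1 [(0,7) (7,0) (8,4) (6,6)]:
  edge (0,7)–(7,0): clear
  edge (7,0)–(8,4): clear
  edge (8,4)–(6,6): clear
  edge (6,6)–(0,7): clear
  midpoint (19/2,12) outside
  → clear
Obstacle 2 [(3,13) (11,24) (3,22)]:
  edge (3,13)–(11,24): clear
  edge (11,24)–(3,22): clear
  edge (3,22)–(3,13): clear
  midpoint (19/2,12) outside
  → clear
Obstacle 3 [(17,14) (24,18) (19,23)]:
  edge (17,14)–(24,18): clear
  edge (24,18)–(19,23): clear
  edge (19,23)–(17,14): clear
  midpoint (19/2,12) outside
  → clear
Obstacle 4 [(13,9) (19,0) (24,10)]:
  edge (13,9)–(19,0): clear
  edge (19,0)–(24,10): clear
  edge (24,10)–(13,9): clear
  midpoint (19/2,12) outside
  → clear

FREE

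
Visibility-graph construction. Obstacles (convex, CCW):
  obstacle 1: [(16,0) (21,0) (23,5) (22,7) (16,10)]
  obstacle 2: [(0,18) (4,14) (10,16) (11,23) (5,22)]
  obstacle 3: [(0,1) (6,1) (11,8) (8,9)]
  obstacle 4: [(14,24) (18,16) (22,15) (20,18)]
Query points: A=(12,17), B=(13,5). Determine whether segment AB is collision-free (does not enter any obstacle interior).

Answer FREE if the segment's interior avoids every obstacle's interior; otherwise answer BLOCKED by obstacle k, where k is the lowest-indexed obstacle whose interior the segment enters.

FREE

Obstacle 1 [(16,0) (21,0) (23,5) (22,7) (16,10)]:
  edge (16,0)–(21,0): clear
  edge (21,0)–(23,5): clear
  edge (23,5)–(22,7): clear
  edge (22,7)–(16,10): clear
  edge (16,10)–(16,0): clear
  midpoint (25/2,11) outside
  → clear
Obstacle 2 [(0,18) (4,14) (10,16) (11,23) (5,22)]:
  edge (0,18)–(4,14): clear
  edge (4,14)–(10,16): clear
  edge (10,16)–(11,23): clear
  edge (11,23)–(5,22): clear
  edge (5,22)–(0,18): clear
  midpoint (25/2,11) outside
  → clear
Obstacle 3 [(0,1) (6,1) (11,8) (8,9)]:
  edge (0,1)–(6,1): clear
  edge (6,1)–(11,8): clear
  edge (11,8)–(8,9): clear
  edge (8,9)–(0,1): clear
  midpoint (25/2,11) outside
  → clear
Obstacle 4 [(14,24) (18,16) (22,15) (20,18)]:
  edge (14,24)–(18,16): clear
  edge (18,16)–(22,15): clear
  edge (22,15)–(20,18): clear
  edge (20,18)–(14,24): clear
  midpoint (25/2,11) outside
  → clear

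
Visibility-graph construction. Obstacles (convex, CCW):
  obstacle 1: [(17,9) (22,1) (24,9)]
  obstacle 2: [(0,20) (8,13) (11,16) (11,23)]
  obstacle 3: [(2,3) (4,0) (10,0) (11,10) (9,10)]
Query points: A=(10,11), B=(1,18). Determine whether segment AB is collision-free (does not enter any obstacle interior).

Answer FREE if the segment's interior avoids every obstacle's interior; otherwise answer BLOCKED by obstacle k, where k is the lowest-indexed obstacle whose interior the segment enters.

FREE

Obstacle 1 [(17,9) (22,1) (24,9)]:
  edge (17,9)–(22,1): clear
  edge (22,1)–(24,9): clear
  edge (24,9)–(17,9): clear
  midpoint (11/2,29/2) outside
  → clear
Obstacle 2 [(0,20) (8,13) (11,16) (11,23)]:
  edge (0,20)–(8,13): clear
  edge (8,13)–(11,16): clear
  edge (11,16)–(11,23): clear
  edge (11,23)–(0,20): clear
  midpoint (11/2,29/2) outside
  → clear
Obstacle 3 [(2,3) (4,0) (10,0) (11,10) (9,10)]:
  edge (2,3)–(4,0): clear
  edge (4,0)–(10,0): clear
  edge (10,0)–(11,10): clear
  edge (11,10)–(9,10): clear
  edge (9,10)–(2,3): clear
  midpoint (11/2,29/2) outside
  → clear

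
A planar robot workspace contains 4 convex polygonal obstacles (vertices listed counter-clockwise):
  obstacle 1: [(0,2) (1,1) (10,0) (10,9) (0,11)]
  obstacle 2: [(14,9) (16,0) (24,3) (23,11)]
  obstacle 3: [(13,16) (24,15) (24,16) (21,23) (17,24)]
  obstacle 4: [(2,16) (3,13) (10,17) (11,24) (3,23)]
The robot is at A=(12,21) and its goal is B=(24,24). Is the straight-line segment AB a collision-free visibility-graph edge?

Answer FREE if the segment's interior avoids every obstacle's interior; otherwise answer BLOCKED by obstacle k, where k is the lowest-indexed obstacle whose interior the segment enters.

BLOCKED by obstacle 3

Obstacle 1 [(0,2) (1,1) (10,0) (10,9) (0,11)]:
  edge (0,2)–(1,1): clear
  edge (1,1)–(10,0): clear
  edge (10,0)–(10,9): clear
  edge (10,9)–(0,11): clear
  edge (0,11)–(0,2): clear
  midpoint (18,45/2) outside
  → clear
Obstacle 2 [(14,9) (16,0) (24,3) (23,11)]:
  edge (14,9)–(16,0): clear
  edge (16,0)–(24,3): clear
  edge (24,3)–(23,11): clear
  edge (23,11)–(14,9): clear
  midpoint (18,45/2) outside
  → clear
Obstacle 3 [(13,16) (24,15) (24,16) (21,23) (17,24)]:
  edge (13,16)–(24,15): clear
  edge (24,15)–(24,16): clear
  edge (24,16)–(21,23): clear
  edge (21,23)–(17,24): crosses AB
  edge (17,24)–(13,16): crosses AB
  → BLOCKED
Obstacle 4 [(2,16) (3,13) (10,17) (11,24) (3,23)]:
  edge (2,16)–(3,13): clear
  edge (3,13)–(10,17): clear
  edge (10,17)–(11,24): clear
  edge (11,24)–(3,23): clear
  edge (3,23)–(2,16): clear
  midpoint (18,45/2) outside
  → clear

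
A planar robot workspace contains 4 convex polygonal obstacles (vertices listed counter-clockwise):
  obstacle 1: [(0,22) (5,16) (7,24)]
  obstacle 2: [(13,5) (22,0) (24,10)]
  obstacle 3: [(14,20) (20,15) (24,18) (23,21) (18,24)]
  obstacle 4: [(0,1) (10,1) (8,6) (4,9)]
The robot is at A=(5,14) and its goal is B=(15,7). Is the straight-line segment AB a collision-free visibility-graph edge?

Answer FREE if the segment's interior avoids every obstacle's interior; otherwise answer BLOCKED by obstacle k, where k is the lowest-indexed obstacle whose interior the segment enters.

Obstacle 1 [(0,22) (5,16) (7,24)]:
  edge (0,22)–(5,16): clear
  edge (5,16)–(7,24): clear
  edge (7,24)–(0,22): clear
  midpoint (10,21/2) outside
  → clear
Obstacle 2 [(13,5) (22,0) (24,10)]:
  edge (13,5)–(22,0): clear
  edge (22,0)–(24,10): clear
  edge (24,10)–(13,5): clear
  midpoint (10,21/2) outside
  → clear
Obstacle 3 [(14,20) (20,15) (24,18) (23,21) (18,24)]:
  edge (14,20)–(20,15): clear
  edge (20,15)–(24,18): clear
  edge (24,18)–(23,21): clear
  edge (23,21)–(18,24): clear
  edge (18,24)–(14,20): clear
  midpoint (10,21/2) outside
  → clear
Obstacle 4 [(0,1) (10,1) (8,6) (4,9)]:
  edge (0,1)–(10,1): clear
  edge (10,1)–(8,6): clear
  edge (8,6)–(4,9): clear
  edge (4,9)–(0,1): clear
  midpoint (10,21/2) outside
  → clear

FREE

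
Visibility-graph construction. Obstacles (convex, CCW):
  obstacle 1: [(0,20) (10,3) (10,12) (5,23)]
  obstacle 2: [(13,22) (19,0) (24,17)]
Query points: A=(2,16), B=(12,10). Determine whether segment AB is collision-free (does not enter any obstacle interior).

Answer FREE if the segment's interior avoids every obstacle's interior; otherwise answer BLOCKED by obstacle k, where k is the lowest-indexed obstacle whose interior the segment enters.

BLOCKED by obstacle 1

Obstacle 1 [(0,20) (10,3) (10,12) (5,23)]:
  edge (0,20)–(10,3): crosses AB
  edge (10,3)–(10,12): crosses AB
  edge (10,12)–(5,23): clear
  edge (5,23)–(0,20): clear
  → BLOCKED
Obstacle 2 [(13,22) (19,0) (24,17)]:
  edge (13,22)–(19,0): clear
  edge (19,0)–(24,17): clear
  edge (24,17)–(13,22): clear
  midpoint (7,13) outside
  → clear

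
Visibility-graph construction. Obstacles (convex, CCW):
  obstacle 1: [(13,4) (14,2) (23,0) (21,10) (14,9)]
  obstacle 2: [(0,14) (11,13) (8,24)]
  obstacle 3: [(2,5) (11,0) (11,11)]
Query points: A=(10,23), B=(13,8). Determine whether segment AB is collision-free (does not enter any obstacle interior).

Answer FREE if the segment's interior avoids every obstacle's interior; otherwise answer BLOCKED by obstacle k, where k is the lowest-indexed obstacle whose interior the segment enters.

FREE

Obstacle 1 [(13,4) (14,2) (23,0) (21,10) (14,9)]:
  edge (13,4)–(14,2): clear
  edge (14,2)–(23,0): clear
  edge (23,0)–(21,10): clear
  edge (21,10)–(14,9): clear
  edge (14,9)–(13,4): clear
  midpoint (23/2,31/2) outside
  → clear
Obstacle 2 [(0,14) (11,13) (8,24)]:
  edge (0,14)–(11,13): clear
  edge (11,13)–(8,24): clear
  edge (8,24)–(0,14): clear
  midpoint (23/2,31/2) outside
  → clear
Obstacle 3 [(2,5) (11,0) (11,11)]:
  edge (2,5)–(11,0): clear
  edge (11,0)–(11,11): clear
  edge (11,11)–(2,5): clear
  midpoint (23/2,31/2) outside
  → clear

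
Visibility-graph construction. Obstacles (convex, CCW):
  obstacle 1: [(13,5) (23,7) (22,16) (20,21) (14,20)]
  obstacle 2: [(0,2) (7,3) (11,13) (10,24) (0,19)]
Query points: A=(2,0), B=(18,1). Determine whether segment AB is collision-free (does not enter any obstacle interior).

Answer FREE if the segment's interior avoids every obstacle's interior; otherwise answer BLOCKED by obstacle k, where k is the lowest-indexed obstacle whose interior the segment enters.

FREE

Obstacle 1 [(13,5) (23,7) (22,16) (20,21) (14,20)]:
  edge (13,5)–(23,7): clear
  edge (23,7)–(22,16): clear
  edge (22,16)–(20,21): clear
  edge (20,21)–(14,20): clear
  edge (14,20)–(13,5): clear
  midpoint (10,1/2) outside
  → clear
Obstacle 2 [(0,2) (7,3) (11,13) (10,24) (0,19)]:
  edge (0,2)–(7,3): clear
  edge (7,3)–(11,13): clear
  edge (11,13)–(10,24): clear
  edge (10,24)–(0,19): clear
  edge (0,19)–(0,2): clear
  midpoint (10,1/2) outside
  → clear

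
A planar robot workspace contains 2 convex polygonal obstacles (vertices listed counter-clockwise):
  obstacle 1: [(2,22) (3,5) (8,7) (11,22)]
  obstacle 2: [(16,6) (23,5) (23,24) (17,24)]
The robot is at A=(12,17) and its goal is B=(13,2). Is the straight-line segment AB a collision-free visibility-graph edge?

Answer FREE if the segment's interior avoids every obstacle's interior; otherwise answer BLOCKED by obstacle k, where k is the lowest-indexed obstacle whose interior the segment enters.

FREE

Obstacle 1 [(2,22) (3,5) (8,7) (11,22)]:
  edge (2,22)–(3,5): clear
  edge (3,5)–(8,7): clear
  edge (8,7)–(11,22): clear
  edge (11,22)–(2,22): clear
  midpoint (25/2,19/2) outside
  → clear
Obstacle 2 [(16,6) (23,5) (23,24) (17,24)]:
  edge (16,6)–(23,5): clear
  edge (23,5)–(23,24): clear
  edge (23,24)–(17,24): clear
  edge (17,24)–(16,6): clear
  midpoint (25/2,19/2) outside
  → clear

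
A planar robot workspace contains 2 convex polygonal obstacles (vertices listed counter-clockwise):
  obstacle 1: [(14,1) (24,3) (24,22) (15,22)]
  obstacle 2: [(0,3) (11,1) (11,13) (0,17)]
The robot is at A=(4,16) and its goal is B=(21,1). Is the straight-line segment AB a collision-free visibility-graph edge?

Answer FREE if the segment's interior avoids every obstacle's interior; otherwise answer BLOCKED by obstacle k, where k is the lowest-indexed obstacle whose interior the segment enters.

BLOCKED by obstacle 1

Obstacle 1 [(14,1) (24,3) (24,22) (15,22)]:
  edge (14,1)–(24,3): crosses AB
  edge (24,3)–(24,22): clear
  edge (24,22)–(15,22): clear
  edge (15,22)–(14,1): crosses AB
  → BLOCKED
Obstacle 2 [(0,3) (11,1) (11,13) (0,17)]:
  edge (0,3)–(11,1): clear
  edge (11,1)–(11,13): crosses AB
  edge (11,13)–(0,17): crosses AB
  edge (0,17)–(0,3): clear
  → BLOCKED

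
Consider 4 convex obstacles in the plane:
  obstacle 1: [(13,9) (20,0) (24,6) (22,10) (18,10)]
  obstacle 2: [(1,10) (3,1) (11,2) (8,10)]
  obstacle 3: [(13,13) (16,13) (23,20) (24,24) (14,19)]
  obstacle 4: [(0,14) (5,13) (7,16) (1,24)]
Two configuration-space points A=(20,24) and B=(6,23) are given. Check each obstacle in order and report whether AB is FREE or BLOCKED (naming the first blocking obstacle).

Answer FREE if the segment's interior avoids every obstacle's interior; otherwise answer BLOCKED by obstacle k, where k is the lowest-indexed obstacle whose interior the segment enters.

FREE

Obstacle 1 [(13,9) (20,0) (24,6) (22,10) (18,10)]:
  edge (13,9)–(20,0): clear
  edge (20,0)–(24,6): clear
  edge (24,6)–(22,10): clear
  edge (22,10)–(18,10): clear
  edge (18,10)–(13,9): clear
  midpoint (13,47/2) outside
  → clear
Obstacle 2 [(1,10) (3,1) (11,2) (8,10)]:
  edge (1,10)–(3,1): clear
  edge (3,1)–(11,2): clear
  edge (11,2)–(8,10): clear
  edge (8,10)–(1,10): clear
  midpoint (13,47/2) outside
  → clear
Obstacle 3 [(13,13) (16,13) (23,20) (24,24) (14,19)]:
  edge (13,13)–(16,13): clear
  edge (16,13)–(23,20): clear
  edge (23,20)–(24,24): clear
  edge (24,24)–(14,19): clear
  edge (14,19)–(13,13): clear
  midpoint (13,47/2) outside
  → clear
Obstacle 4 [(0,14) (5,13) (7,16) (1,24)]:
  edge (0,14)–(5,13): clear
  edge (5,13)–(7,16): clear
  edge (7,16)–(1,24): clear
  edge (1,24)–(0,14): clear
  midpoint (13,47/2) outside
  → clear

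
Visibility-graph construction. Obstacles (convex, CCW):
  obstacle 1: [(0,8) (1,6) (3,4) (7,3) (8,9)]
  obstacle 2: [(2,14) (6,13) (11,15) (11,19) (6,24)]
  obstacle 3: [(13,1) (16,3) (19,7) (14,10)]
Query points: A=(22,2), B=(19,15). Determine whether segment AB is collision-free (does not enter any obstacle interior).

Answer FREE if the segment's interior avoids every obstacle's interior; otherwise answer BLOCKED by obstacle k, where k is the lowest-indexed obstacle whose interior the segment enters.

Obstacle 1 [(0,8) (1,6) (3,4) (7,3) (8,9)]:
  edge (0,8)–(1,6): clear
  edge (1,6)–(3,4): clear
  edge (3,4)–(7,3): clear
  edge (7,3)–(8,9): clear
  edge (8,9)–(0,8): clear
  midpoint (41/2,17/2) outside
  → clear
Obstacle 2 [(2,14) (6,13) (11,15) (11,19) (6,24)]:
  edge (2,14)–(6,13): clear
  edge (6,13)–(11,15): clear
  edge (11,15)–(11,19): clear
  edge (11,19)–(6,24): clear
  edge (6,24)–(2,14): clear
  midpoint (41/2,17/2) outside
  → clear
Obstacle 3 [(13,1) (16,3) (19,7) (14,10)]:
  edge (13,1)–(16,3): clear
  edge (16,3)–(19,7): clear
  edge (19,7)–(14,10): clear
  edge (14,10)–(13,1): clear
  midpoint (41/2,17/2) outside
  → clear

FREE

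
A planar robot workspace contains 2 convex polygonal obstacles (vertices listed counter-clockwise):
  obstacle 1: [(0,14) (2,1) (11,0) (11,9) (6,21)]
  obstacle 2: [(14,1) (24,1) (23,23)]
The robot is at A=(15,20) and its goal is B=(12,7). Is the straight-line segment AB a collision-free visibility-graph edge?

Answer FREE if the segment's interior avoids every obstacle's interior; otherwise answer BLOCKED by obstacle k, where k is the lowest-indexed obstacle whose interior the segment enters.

Obstacle 1 [(0,14) (2,1) (11,0) (11,9) (6,21)]:
  edge (0,14)–(2,1): clear
  edge (2,1)–(11,0): clear
  edge (11,0)–(11,9): clear
  edge (11,9)–(6,21): clear
  edge (6,21)–(0,14): clear
  midpoint (27/2,27/2) outside
  → clear
Obstacle 2 [(14,1) (24,1) (23,23)]:
  edge (14,1)–(24,1): clear
  edge (24,1)–(23,23): clear
  edge (23,23)–(14,1): clear
  midpoint (27/2,27/2) outside
  → clear

FREE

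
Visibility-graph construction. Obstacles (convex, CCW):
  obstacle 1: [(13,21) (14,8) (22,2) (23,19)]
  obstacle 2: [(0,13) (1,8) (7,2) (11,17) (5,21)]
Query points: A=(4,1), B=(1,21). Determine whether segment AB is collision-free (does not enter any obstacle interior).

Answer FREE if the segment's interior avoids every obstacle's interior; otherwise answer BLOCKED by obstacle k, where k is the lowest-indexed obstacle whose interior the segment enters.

Obstacle 1 [(13,21) (14,8) (22,2) (23,19)]:
  edge (13,21)–(14,8): clear
  edge (14,8)–(22,2): clear
  edge (22,2)–(23,19): clear
  edge (23,19)–(13,21): clear
  midpoint (5/2,11) outside
  → clear
Obstacle 2 [(0,13) (1,8) (7,2) (11,17) (5,21)]:
  edge (0,13)–(1,8): clear
  edge (1,8)–(7,2): crosses AB
  edge (7,2)–(11,17): clear
  edge (11,17)–(5,21): clear
  edge (5,21)–(0,13): crosses AB
  → BLOCKED

BLOCKED by obstacle 2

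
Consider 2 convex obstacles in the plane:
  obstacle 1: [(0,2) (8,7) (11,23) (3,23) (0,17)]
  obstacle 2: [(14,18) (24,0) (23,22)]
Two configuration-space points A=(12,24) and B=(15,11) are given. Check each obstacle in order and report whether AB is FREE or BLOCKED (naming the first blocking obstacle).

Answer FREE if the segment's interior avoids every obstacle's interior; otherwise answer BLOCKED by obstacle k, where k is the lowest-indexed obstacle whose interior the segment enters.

FREE

Obstacle 1 [(0,2) (8,7) (11,23) (3,23) (0,17)]:
  edge (0,2)–(8,7): clear
  edge (8,7)–(11,23): clear
  edge (11,23)–(3,23): clear
  edge (3,23)–(0,17): clear
  edge (0,17)–(0,2): clear
  midpoint (27/2,35/2) outside
  → clear
Obstacle 2 [(14,18) (24,0) (23,22)]:
  edge (14,18)–(24,0): clear
  edge (24,0)–(23,22): clear
  edge (23,22)–(14,18): clear
  midpoint (27/2,35/2) outside
  → clear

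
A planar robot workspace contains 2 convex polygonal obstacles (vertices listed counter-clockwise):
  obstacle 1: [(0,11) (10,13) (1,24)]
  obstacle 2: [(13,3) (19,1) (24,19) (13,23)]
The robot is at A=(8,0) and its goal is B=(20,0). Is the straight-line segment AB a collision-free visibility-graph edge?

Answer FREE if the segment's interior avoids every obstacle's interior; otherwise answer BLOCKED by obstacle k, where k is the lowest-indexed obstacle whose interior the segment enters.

FREE

Obstacle 1 [(0,11) (10,13) (1,24)]:
  edge (0,11)–(10,13): clear
  edge (10,13)–(1,24): clear
  edge (1,24)–(0,11): clear
  midpoint (14,0) outside
  → clear
Obstacle 2 [(13,3) (19,1) (24,19) (13,23)]:
  edge (13,3)–(19,1): clear
  edge (19,1)–(24,19): clear
  edge (24,19)–(13,23): clear
  edge (13,23)–(13,3): clear
  midpoint (14,0) outside
  → clear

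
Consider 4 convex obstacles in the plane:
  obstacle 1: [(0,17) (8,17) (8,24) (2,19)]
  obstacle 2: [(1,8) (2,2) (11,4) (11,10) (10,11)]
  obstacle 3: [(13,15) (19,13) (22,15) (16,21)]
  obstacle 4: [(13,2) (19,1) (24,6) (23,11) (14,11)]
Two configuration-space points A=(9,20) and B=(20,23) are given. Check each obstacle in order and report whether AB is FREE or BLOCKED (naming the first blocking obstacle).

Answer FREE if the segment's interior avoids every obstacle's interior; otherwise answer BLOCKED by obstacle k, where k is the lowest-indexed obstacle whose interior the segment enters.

Obstacle 1 [(0,17) (8,17) (8,24) (2,19)]:
  edge (0,17)–(8,17): clear
  edge (8,17)–(8,24): clear
  edge (8,24)–(2,19): clear
  edge (2,19)–(0,17): clear
  midpoint (29/2,43/2) outside
  → clear
Obstacle 2 [(1,8) (2,2) (11,4) (11,10) (10,11)]:
  edge (1,8)–(2,2): clear
  edge (2,2)–(11,4): clear
  edge (11,4)–(11,10): clear
  edge (11,10)–(10,11): clear
  edge (10,11)–(1,8): clear
  midpoint (29/2,43/2) outside
  → clear
Obstacle 3 [(13,15) (19,13) (22,15) (16,21)]:
  edge (13,15)–(19,13): clear
  edge (19,13)–(22,15): clear
  edge (22,15)–(16,21): clear
  edge (16,21)–(13,15): clear
  midpoint (29/2,43/2) outside
  → clear
Obstacle 4 [(13,2) (19,1) (24,6) (23,11) (14,11)]:
  edge (13,2)–(19,1): clear
  edge (19,1)–(24,6): clear
  edge (24,6)–(23,11): clear
  edge (23,11)–(14,11): clear
  edge (14,11)–(13,2): clear
  midpoint (29/2,43/2) outside
  → clear

FREE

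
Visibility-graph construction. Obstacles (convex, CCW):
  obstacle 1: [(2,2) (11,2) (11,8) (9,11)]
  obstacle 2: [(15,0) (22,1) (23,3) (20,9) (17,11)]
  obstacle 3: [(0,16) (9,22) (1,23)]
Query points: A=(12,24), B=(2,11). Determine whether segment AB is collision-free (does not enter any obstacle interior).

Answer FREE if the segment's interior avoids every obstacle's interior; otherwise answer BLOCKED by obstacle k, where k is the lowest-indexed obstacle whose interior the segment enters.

Obstacle 1 [(2,2) (11,2) (11,8) (9,11)]:
  edge (2,2)–(11,2): clear
  edge (11,2)–(11,8): clear
  edge (11,8)–(9,11): clear
  edge (9,11)–(2,2): clear
  midpoint (7,35/2) outside
  → clear
Obstacle 2 [(15,0) (22,1) (23,3) (20,9) (17,11)]:
  edge (15,0)–(22,1): clear
  edge (22,1)–(23,3): clear
  edge (23,3)–(20,9): clear
  edge (20,9)–(17,11): clear
  edge (17,11)–(15,0): clear
  midpoint (7,35/2) outside
  → clear
Obstacle 3 [(0,16) (9,22) (1,23)]:
  edge (0,16)–(9,22): clear
  edge (9,22)–(1,23): clear
  edge (1,23)–(0,16): clear
  midpoint (7,35/2) outside
  → clear

FREE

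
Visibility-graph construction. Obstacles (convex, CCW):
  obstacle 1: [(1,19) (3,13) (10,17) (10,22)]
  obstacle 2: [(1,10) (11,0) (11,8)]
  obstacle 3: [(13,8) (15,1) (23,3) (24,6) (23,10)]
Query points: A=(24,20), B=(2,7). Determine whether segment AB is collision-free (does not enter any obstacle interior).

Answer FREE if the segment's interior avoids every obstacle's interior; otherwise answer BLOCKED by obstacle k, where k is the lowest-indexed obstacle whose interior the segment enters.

BLOCKED by obstacle 2

Obstacle 1 [(1,19) (3,13) (10,17) (10,22)]:
  edge (1,19)–(3,13): clear
  edge (3,13)–(10,17): clear
  edge (10,17)–(10,22): clear
  edge (10,22)–(1,19): clear
  midpoint (13,27/2) outside
  → clear
Obstacle 2 [(1,10) (11,0) (11,8)]:
  edge (1,10)–(11,0): crosses AB
  edge (11,0)–(11,8): clear
  edge (11,8)–(1,10): crosses AB
  → BLOCKED
Obstacle 3 [(13,8) (15,1) (23,3) (24,6) (23,10)]:
  edge (13,8)–(15,1): clear
  edge (15,1)–(23,3): clear
  edge (23,3)–(24,6): clear
  edge (24,6)–(23,10): clear
  edge (23,10)–(13,8): clear
  midpoint (13,27/2) outside
  → clear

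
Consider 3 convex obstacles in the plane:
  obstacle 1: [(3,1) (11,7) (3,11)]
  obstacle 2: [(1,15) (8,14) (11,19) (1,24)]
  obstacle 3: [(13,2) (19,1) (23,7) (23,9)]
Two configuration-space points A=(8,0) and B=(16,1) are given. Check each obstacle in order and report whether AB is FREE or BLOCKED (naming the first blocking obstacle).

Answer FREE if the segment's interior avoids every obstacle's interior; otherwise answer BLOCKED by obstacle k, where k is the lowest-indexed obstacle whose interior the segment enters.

Obstacle 1 [(3,1) (11,7) (3,11)]:
  edge (3,1)–(11,7): clear
  edge (11,7)–(3,11): clear
  edge (3,11)–(3,1): clear
  midpoint (12,1/2) outside
  → clear
Obstacle 2 [(1,15) (8,14) (11,19) (1,24)]:
  edge (1,15)–(8,14): clear
  edge (8,14)–(11,19): clear
  edge (11,19)–(1,24): clear
  edge (1,24)–(1,15): clear
  midpoint (12,1/2) outside
  → clear
Obstacle 3 [(13,2) (19,1) (23,7) (23,9)]:
  edge (13,2)–(19,1): clear
  edge (19,1)–(23,7): clear
  edge (23,7)–(23,9): clear
  edge (23,9)–(13,2): clear
  midpoint (12,1/2) outside
  → clear

FREE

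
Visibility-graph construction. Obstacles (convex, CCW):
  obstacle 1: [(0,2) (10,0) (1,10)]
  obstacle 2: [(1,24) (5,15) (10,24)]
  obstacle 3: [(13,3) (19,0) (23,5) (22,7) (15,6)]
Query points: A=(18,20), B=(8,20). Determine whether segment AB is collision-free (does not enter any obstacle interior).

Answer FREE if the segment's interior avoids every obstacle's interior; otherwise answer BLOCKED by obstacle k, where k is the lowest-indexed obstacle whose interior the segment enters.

FREE

Obstacle 1 [(0,2) (10,0) (1,10)]:
  edge (0,2)–(10,0): clear
  edge (10,0)–(1,10): clear
  edge (1,10)–(0,2): clear
  midpoint (13,20) outside
  → clear
Obstacle 2 [(1,24) (5,15) (10,24)]:
  edge (1,24)–(5,15): clear
  edge (5,15)–(10,24): clear
  edge (10,24)–(1,24): clear
  midpoint (13,20) outside
  → clear
Obstacle 3 [(13,3) (19,0) (23,5) (22,7) (15,6)]:
  edge (13,3)–(19,0): clear
  edge (19,0)–(23,5): clear
  edge (23,5)–(22,7): clear
  edge (22,7)–(15,6): clear
  edge (15,6)–(13,3): clear
  midpoint (13,20) outside
  → clear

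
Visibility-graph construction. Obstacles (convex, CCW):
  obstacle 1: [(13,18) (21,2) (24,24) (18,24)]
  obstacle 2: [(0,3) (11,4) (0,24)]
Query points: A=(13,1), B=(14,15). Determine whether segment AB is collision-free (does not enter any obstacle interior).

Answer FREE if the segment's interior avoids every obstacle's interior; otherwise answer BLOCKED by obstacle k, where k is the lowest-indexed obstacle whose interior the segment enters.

Obstacle 1 [(13,18) (21,2) (24,24) (18,24)]:
  edge (13,18)–(21,2): clear
  edge (21,2)–(24,24): clear
  edge (24,24)–(18,24): clear
  edge (18,24)–(13,18): clear
  midpoint (27/2,8) outside
  → clear
Obstacle 2 [(0,3) (11,4) (0,24)]:
  edge (0,3)–(11,4): clear
  edge (11,4)–(0,24): clear
  edge (0,24)–(0,3): clear
  midpoint (27/2,8) outside
  → clear

FREE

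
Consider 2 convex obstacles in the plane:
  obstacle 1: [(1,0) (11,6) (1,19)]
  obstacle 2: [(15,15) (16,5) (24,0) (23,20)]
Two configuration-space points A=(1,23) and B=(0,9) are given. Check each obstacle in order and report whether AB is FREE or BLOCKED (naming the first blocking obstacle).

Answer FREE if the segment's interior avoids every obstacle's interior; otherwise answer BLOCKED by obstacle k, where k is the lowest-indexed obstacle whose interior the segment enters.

Obstacle 1 [(1,0) (11,6) (1,19)]:
  edge (1,0)–(11,6): clear
  edge (11,6)–(1,19): clear
  edge (1,19)–(1,0): clear
  midpoint (1/2,16) outside
  → clear
Obstacle 2 [(15,15) (16,5) (24,0) (23,20)]:
  edge (15,15)–(16,5): clear
  edge (16,5)–(24,0): clear
  edge (24,0)–(23,20): clear
  edge (23,20)–(15,15): clear
  midpoint (1/2,16) outside
  → clear

FREE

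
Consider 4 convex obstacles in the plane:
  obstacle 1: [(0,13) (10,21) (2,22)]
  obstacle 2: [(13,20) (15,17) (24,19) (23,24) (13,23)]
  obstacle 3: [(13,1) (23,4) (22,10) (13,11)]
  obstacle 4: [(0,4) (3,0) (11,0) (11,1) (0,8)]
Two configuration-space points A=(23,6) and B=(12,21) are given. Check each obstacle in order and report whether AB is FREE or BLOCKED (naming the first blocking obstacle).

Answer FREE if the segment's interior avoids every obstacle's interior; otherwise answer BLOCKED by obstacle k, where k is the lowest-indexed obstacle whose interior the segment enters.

BLOCKED by obstacle 3

Obstacle 1 [(0,13) (10,21) (2,22)]:
  edge (0,13)–(10,21): clear
  edge (10,21)–(2,22): clear
  edge (2,22)–(0,13): clear
  midpoint (35/2,27/2) outside
  → clear
Obstacle 2 [(13,20) (15,17) (24,19) (23,24) (13,23)]:
  edge (13,20)–(15,17): clear
  edge (15,17)–(24,19): clear
  edge (24,19)–(23,24): clear
  edge (23,24)–(13,23): clear
  edge (13,23)–(13,20): clear
  midpoint (35/2,27/2) outside
  → clear
Obstacle 3 [(13,1) (23,4) (22,10) (13,11)]:
  edge (13,1)–(23,4): clear
  edge (23,4)–(22,10): crosses AB
  edge (22,10)–(13,11): crosses AB
  edge (13,11)–(13,1): clear
  → BLOCKED
Obstacle 4 [(0,4) (3,0) (11,0) (11,1) (0,8)]:
  edge (0,4)–(3,0): clear
  edge (3,0)–(11,0): clear
  edge (11,0)–(11,1): clear
  edge (11,1)–(0,8): clear
  edge (0,8)–(0,4): clear
  midpoint (35/2,27/2) outside
  → clear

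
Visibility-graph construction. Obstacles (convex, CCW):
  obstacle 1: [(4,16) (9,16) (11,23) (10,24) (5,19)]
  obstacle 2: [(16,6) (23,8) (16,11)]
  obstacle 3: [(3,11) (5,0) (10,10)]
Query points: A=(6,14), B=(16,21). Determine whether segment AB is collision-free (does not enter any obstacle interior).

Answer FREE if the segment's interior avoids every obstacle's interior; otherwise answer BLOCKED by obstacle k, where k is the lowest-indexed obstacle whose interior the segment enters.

Obstacle 1 [(4,16) (9,16) (11,23) (10,24) (5,19)]:
  edge (4,16)–(9,16): crosses AB
  edge (9,16)–(11,23): crosses AB
  edge (11,23)–(10,24): clear
  edge (10,24)–(5,19): clear
  edge (5,19)–(4,16): clear
  → BLOCKED
Obstacle 2 [(16,6) (23,8) (16,11)]:
  edge (16,6)–(23,8): clear
  edge (23,8)–(16,11): clear
  edge (16,11)–(16,6): clear
  midpoint (11,35/2) outside
  → clear
Obstacle 3 [(3,11) (5,0) (10,10)]:
  edge (3,11)–(5,0): clear
  edge (5,0)–(10,10): clear
  edge (10,10)–(3,11): clear
  midpoint (11,35/2) outside
  → clear

BLOCKED by obstacle 1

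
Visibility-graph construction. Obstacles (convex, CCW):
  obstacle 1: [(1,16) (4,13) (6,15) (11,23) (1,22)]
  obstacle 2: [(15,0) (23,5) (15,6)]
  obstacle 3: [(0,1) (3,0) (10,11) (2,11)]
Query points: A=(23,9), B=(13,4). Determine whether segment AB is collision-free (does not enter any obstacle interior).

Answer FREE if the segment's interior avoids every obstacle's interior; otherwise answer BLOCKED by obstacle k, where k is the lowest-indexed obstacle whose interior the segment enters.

Obstacle 1 [(1,16) (4,13) (6,15) (11,23) (1,22)]:
  edge (1,16)–(4,13): clear
  edge (4,13)–(6,15): clear
  edge (6,15)–(11,23): clear
  edge (11,23)–(1,22): clear
  edge (1,22)–(1,16): clear
  midpoint (18,13/2) outside
  → clear
Obstacle 2 [(15,0) (23,5) (15,6)]:
  edge (15,0)–(23,5): clear
  edge (23,5)–(15,6): crosses AB
  edge (15,6)–(15,0): crosses AB
  → BLOCKED
Obstacle 3 [(0,1) (3,0) (10,11) (2,11)]:
  edge (0,1)–(3,0): clear
  edge (3,0)–(10,11): clear
  edge (10,11)–(2,11): clear
  edge (2,11)–(0,1): clear
  midpoint (18,13/2) outside
  → clear

BLOCKED by obstacle 2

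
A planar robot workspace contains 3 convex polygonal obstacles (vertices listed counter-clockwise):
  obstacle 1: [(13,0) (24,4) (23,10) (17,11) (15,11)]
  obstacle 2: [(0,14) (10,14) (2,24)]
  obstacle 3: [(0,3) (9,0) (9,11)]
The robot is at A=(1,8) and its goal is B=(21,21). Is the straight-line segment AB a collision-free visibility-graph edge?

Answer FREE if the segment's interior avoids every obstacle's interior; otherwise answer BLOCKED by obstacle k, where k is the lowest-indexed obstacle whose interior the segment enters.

Obstacle 1 [(13,0) (24,4) (23,10) (17,11) (15,11)]:
  edge (13,0)–(24,4): clear
  edge (24,4)–(23,10): clear
  edge (23,10)–(17,11): clear
  edge (17,11)–(15,11): clear
  edge (15,11)–(13,0): clear
  midpoint (11,29/2) outside
  → clear
Obstacle 2 [(0,14) (10,14) (2,24)]:
  edge (0,14)–(10,14): clear
  edge (10,14)–(2,24): clear
  edge (2,24)–(0,14): clear
  midpoint (11,29/2) outside
  → clear
Obstacle 3 [(0,3) (9,0) (9,11)]:
  edge (0,3)–(9,0): clear
  edge (9,0)–(9,11): clear
  edge (9,11)–(0,3): clear
  midpoint (11,29/2) outside
  → clear

FREE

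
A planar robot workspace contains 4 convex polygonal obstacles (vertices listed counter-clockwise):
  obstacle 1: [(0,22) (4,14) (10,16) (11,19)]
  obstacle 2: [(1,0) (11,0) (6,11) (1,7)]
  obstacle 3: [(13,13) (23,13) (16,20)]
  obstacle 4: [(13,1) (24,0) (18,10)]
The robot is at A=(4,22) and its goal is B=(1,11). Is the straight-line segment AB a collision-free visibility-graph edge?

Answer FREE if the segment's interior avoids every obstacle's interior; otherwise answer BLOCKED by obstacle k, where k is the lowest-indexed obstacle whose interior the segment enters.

BLOCKED by obstacle 1

Obstacle 1 [(0,22) (4,14) (10,16) (11,19)]:
  edge (0,22)–(4,14): crosses AB
  edge (4,14)–(10,16): clear
  edge (10,16)–(11,19): clear
  edge (11,19)–(0,22): crosses AB
  → BLOCKED
Obstacle 2 [(1,0) (11,0) (6,11) (1,7)]:
  edge (1,0)–(11,0): clear
  edge (11,0)–(6,11): clear
  edge (6,11)–(1,7): clear
  edge (1,7)–(1,0): clear
  midpoint (5/2,33/2) outside
  → clear
Obstacle 3 [(13,13) (23,13) (16,20)]:
  edge (13,13)–(23,13): clear
  edge (23,13)–(16,20): clear
  edge (16,20)–(13,13): clear
  midpoint (5/2,33/2) outside
  → clear
Obstacle 4 [(13,1) (24,0) (18,10)]:
  edge (13,1)–(24,0): clear
  edge (24,0)–(18,10): clear
  edge (18,10)–(13,1): clear
  midpoint (5/2,33/2) outside
  → clear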